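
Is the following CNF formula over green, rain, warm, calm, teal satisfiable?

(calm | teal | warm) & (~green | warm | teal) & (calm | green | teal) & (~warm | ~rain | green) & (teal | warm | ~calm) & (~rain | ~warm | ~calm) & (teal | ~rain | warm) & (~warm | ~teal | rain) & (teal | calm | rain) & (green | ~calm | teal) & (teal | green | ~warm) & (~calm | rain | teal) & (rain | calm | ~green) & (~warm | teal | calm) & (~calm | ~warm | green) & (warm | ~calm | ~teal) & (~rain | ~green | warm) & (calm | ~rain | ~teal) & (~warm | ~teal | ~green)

Branch on calm: set calm = 0.
Branch on teal: set teal = 1.
From the singleton clause (~rain), rain = 0.
From the singleton clause (~warm), warm = 0.
From the singleton clause (~green), green = 0.
This assignment satisfies each clause.
A satisfying assignment: green: 0,  rain: 0,  warm: 0,  calm: 0,  teal: 1.

Satisfiable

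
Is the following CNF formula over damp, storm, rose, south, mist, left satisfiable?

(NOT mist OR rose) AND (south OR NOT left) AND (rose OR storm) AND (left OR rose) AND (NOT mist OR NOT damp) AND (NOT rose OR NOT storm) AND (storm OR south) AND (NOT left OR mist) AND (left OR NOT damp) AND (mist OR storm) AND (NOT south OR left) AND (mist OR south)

Satisfiable

Try mist = true.
The clause (rose) is unit, so rose = true.
The clause (NOT damp) is unit, so damp = false.
The clause (NOT storm) is unit, so storm = false.
The clause (south) is unit, so south = true.
The clause (left) is unit, so left = true.
This assignment satisfies each clause.
A satisfying assignment: damp=false; storm=false; rose=true; south=true; mist=true; left=true.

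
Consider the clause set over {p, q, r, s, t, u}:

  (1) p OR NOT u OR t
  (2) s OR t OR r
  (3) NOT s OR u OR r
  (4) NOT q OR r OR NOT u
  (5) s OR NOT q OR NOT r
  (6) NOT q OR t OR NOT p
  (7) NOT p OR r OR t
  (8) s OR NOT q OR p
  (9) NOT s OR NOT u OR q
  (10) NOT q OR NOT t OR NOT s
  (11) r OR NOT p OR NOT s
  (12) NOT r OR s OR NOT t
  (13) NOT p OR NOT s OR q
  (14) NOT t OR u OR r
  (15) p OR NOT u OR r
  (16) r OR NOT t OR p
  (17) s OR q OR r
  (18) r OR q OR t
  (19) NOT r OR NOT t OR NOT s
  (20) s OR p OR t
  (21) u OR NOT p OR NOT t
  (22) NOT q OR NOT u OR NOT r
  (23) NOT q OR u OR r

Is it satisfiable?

Yes

Branch on p: set p = false.
Branch on u: set u = false.
Branch on s: set s = true.
From the singleton clause (r), r = true.
From the singleton clause (NOT t), t = false.
No clause remains; q is free.
A satisfying assignment: p=false; q=false; r=true; s=true; t=false; u=false.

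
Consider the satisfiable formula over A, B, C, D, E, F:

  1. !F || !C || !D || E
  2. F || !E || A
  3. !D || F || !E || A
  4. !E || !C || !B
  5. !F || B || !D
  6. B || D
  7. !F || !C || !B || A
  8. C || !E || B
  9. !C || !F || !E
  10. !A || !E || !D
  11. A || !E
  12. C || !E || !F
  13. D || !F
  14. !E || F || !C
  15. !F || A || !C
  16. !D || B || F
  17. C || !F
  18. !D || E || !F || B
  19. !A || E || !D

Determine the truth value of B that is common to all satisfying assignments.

True

Suppose B = false.
The clause (D) is unit, so D = true.
The clause (!F) is unit, so F = false.
Now (F) is unsatisfied and unit — conflict.
So every satisfying assignment has B = True.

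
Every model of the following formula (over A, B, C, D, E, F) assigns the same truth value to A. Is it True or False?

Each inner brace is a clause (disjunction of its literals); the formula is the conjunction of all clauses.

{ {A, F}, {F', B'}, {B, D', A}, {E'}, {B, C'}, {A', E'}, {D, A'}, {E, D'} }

False

Suppose A = 1.
The clause (E') is unit, so E = 0.
The clause (D) is unit, so D = 1.
Now (D') is unsatisfied and unit — conflict.
So every satisfying assignment has A = False.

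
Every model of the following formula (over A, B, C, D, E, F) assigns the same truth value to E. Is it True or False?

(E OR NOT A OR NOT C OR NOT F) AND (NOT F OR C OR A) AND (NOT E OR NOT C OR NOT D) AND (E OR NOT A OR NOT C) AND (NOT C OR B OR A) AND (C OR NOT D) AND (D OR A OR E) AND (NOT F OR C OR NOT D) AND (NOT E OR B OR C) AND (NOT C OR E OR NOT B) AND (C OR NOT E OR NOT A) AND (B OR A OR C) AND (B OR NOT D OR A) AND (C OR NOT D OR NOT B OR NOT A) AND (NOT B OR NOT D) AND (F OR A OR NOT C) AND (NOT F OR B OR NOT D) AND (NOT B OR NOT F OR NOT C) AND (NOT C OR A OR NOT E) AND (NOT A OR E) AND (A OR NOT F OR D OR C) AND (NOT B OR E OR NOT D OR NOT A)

True

Suppose E = false.
From the singleton clause (NOT A), A = false.
From the singleton clause (D), D = true.
From the singleton clause (C), C = true.
From the singleton clause (B), B = true.
But (NOT B) is also a unit clause — contradiction.
So every satisfying assignment has E = True.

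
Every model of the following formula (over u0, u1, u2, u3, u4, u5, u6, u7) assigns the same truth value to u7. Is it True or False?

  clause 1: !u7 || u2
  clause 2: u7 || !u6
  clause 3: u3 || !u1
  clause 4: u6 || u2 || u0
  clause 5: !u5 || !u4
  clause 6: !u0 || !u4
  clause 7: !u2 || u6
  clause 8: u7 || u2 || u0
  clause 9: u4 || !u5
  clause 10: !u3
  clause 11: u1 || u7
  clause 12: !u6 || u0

True

Suppose u7 = false.
From the singleton clause (!u6), u6 = false.
From the singleton clause (!u2), u2 = false.
From the singleton clause (u0), u0 = true.
From the singleton clause (!u4), u4 = false.
From the singleton clause (!u5), u5 = false.
From the singleton clause (!u3), u3 = false.
From the singleton clause (!u1), u1 = false.
But (u1) is also a unit clause — contradiction.
So every satisfying assignment has u7 = True.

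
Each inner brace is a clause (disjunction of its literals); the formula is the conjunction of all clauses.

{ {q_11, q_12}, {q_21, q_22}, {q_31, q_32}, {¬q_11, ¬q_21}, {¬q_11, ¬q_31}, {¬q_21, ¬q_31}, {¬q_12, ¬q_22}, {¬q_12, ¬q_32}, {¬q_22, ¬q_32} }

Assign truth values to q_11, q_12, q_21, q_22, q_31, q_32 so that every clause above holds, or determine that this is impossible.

UNSATISFIABLE

Suppose q_11 = True.
The clause (¬q_21) is unit, so q_21 = False.
The clause (q_22) is unit, so q_22 = True.
The clause (¬q_31) is unit, so q_31 = False.
The clause (q_32) is unit, so q_32 = True.
Now (¬q_32) is unsatisfied and unit — conflict.
Undo q_11 and try q_11 = False.
The clause (q_12) is unit, so q_12 = True.
The clause (¬q_22) is unit, so q_22 = False.
The clause (q_21) is unit, so q_21 = True.
The clause (¬q_31) is unit, so q_31 = False.
The clause (q_32) is unit, so q_32 = True.
Now (¬q_32) is unsatisfied and unit — conflict.
Neither q_11 = True nor q_11 = False works.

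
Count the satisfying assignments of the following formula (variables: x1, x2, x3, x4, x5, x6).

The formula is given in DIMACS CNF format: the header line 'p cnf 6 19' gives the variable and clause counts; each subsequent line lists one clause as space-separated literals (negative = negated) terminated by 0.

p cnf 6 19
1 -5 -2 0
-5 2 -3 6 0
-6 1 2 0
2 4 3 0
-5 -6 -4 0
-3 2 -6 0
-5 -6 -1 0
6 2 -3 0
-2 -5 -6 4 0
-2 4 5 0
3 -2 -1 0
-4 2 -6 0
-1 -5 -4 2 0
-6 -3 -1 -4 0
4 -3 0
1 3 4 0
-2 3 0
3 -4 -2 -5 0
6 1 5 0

There are 2^6 = 64 truth assignments over (x1, x2, x3, x4, x5, x6).
Split on x3. With x3 = True, the clauses containing x3 are satisfied and ¬x3 drops from the rest; 3 of the 2^5 = 32 assignments to the other variables satisfy what remains.
With x3 = False, by the same count on the reduced clause set, 2 assignments work.
(One model: x1=F, x2=F, x3=F, x4=T, x5=T, x6=F.)
Total: 3 + 2 = 5.

5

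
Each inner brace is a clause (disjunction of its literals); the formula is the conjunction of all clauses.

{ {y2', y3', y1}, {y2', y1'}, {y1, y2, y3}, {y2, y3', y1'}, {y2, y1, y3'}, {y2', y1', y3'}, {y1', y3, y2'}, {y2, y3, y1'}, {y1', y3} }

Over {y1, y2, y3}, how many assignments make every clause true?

1

There are 2^3 = 8 truth assignments over (y1, y2, y3).
Check each against the 9 clauses (columns in the order y1, y2, y3):
  F F F  ✗ fails (y1 + y2 + y3)
  F F T  ✗ fails (y2 + y1 + y3')
  F T F  ✓ satisfies all
  F T T  ✗ fails (y2' + y3' + y1)
  T F F  ✗ fails (y2 + y3 + y1')
  T F T  ✗ fails (y2 + y3' + y1')
  T T F  ✗ fails (y2' + y1')
  T T T  ✗ fails (y2' + y1')
1 of the 8 rows is a model.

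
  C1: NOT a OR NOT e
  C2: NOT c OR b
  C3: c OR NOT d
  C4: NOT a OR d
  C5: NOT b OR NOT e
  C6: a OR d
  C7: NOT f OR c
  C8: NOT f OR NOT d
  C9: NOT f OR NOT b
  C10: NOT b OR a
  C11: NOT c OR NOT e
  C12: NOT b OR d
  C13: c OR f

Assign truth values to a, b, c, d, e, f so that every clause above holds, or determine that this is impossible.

a: true, b: true, c: true, d: true, e: false, f: false

Case a = true:
From the singleton clause (NOT e), e = false.
From the singleton clause (d), d = true.
From the singleton clause (c), c = true.
From the singleton clause (b), b = true.
From the singleton clause (NOT f), f = false.
This assignment satisfies each clause.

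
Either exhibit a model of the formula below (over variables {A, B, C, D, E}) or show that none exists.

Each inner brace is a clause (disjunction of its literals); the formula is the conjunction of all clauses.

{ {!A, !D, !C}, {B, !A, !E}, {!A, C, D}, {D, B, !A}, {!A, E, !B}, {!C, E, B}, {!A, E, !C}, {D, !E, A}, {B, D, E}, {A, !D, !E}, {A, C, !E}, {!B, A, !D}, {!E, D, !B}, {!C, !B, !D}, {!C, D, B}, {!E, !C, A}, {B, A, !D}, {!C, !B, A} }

A ↦ false, B ↦ true, C ↦ false, D ↦ false, E ↦ false

Case A = false:
Case D = false:
The clause (!E) is unit, so E = false.
The clause (B) is unit, so B = true.
The clause (!C) is unit, so C = false.
This assignment satisfies each clause.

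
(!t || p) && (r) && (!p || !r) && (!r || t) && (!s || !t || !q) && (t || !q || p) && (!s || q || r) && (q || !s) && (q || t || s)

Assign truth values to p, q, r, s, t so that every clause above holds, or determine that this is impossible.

UNSATISFIABLE

From the singleton clause (r), r = true.
From the singleton clause (!p), p = false.
From the singleton clause (!t), t = false.
But (t) is also a unit clause — contradiction.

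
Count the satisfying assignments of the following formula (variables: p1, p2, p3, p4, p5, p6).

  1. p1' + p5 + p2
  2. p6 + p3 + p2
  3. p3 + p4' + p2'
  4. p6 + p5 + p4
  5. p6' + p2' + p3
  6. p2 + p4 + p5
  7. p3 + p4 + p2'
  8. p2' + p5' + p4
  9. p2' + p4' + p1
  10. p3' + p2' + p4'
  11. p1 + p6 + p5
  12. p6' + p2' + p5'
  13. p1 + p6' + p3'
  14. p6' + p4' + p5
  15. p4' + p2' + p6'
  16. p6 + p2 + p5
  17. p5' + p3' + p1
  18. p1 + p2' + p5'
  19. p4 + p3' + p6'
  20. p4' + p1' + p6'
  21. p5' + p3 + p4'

There are 2^6 = 64 truth assignments over (p1, p2, p3, p4, p5, p6).
Split on p1. With p1 = 1, the clauses containing p1 are satisfied and p1' drops from the rest; 3 of the 2^5 = 32 assignments to the other variables satisfy what remains.
With p1 = 0, by the same count on the reduced clause set, 1 assignment works.
(One model: p1=F, p2=F, p3=F, p4=F, p5=T, p6=T.)
Total: 3 + 1 = 4.

4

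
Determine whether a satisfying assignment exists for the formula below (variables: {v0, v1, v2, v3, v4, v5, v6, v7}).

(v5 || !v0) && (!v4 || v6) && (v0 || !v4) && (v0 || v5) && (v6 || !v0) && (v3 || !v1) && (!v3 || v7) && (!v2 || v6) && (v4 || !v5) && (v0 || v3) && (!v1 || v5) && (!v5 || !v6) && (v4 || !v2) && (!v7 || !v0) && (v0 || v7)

No, unsatisfiable

Case v5 = true:
From the singleton clause (v4), v4 = true.
From the singleton clause (v6), v6 = true.
But (!v6) is also a unit clause — contradiction.
So v5 must be the other value — set v5 = false.
From the singleton clause (!v0), v0 = false.
But (v0) is also a unit clause — contradiction.
Both values of v5 lead to a conflict.
No assignment satisfies every clause.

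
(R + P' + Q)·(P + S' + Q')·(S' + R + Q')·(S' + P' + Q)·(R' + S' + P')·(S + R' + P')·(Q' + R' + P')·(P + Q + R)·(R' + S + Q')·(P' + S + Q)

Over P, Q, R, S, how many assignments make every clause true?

4

There are 2^4 = 16 truth assignments over (P, Q, R, S).
Check each against the 10 clauses (columns in the order P, Q, R, S):
  F F F F  ✗ fails (P + Q + R)
  F F F T  ✗ fails (P + Q + R)
  F F T F  ✓ satisfies all
  F F T T  ✓ satisfies all
  F T F F  ✓ satisfies all
  F T F T  ✗ fails (P + S' + Q')
  F T T F  ✗ fails (R' + S + Q')
  F T T T  ✗ fails (P + S' + Q')
  T F F F  ✗ fails (R + P' + Q)
  T F F T  ✗ fails (R + P' + Q)
  T F T F  ✗ fails (S + R' + P')
  T F T T  ✗ fails (S' + P' + Q)
  T T F F  ✓ satisfies all
  T T F T  ✗ fails (S' + R + Q')
  T T T F  ✗ fails (S + R' + P')
  T T T T  ✗ fails (R' + S' + P')
4 of the 16 rows are models.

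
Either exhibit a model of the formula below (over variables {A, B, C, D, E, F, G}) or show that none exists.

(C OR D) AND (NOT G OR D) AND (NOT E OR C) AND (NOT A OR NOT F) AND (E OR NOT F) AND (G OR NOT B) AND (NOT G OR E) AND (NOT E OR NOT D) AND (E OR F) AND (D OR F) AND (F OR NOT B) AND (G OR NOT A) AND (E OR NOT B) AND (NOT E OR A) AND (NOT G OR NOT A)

Case C = true:
Case G = false:
(NOT B) alone gives B = false.
(NOT A) alone gives A = false.
(NOT E) alone gives E = false.
(NOT F) alone gives F = false.
Now (F) is unsatisfied and unit — conflict.
Backtrack on G: now try G = true.
(D) alone gives D = true.
(E) alone gives E = true.
Now (NOT E) is unsatisfied and unit — conflict.
Neither G = true nor G = false works.
Backtrack on C: now try C = false.
(D) alone gives D = true.
(NOT E) alone gives E = false.
(NOT F) alone gives F = false.
Now (F) is unsatisfied and unit — conflict.
Neither C = true nor C = false works.

UNSATISFIABLE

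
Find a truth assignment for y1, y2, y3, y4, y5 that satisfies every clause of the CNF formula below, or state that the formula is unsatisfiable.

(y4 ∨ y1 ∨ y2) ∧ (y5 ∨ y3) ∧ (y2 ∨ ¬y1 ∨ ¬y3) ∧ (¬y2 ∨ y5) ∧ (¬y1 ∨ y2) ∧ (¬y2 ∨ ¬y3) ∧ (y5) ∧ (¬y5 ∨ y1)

y1: True; y2: True; y3: False; y4: False; y5: True

From the singleton clause (y5), y5 = True.
From the singleton clause (y1), y1 = True.
From the singleton clause (y2), y2 = True.
From the singleton clause (¬y3), y3 = False.
All clauses hold; y4 can take either value.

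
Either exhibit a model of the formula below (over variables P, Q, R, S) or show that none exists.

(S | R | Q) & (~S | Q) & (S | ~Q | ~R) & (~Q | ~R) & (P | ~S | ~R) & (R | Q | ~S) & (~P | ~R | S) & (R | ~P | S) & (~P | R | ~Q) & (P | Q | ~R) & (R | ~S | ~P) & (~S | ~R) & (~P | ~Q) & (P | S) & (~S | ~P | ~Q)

Try S = 1.
The clause (Q) is unit, so Q = 1.
The clause (~R) is unit, so R = 0.
The clause (~P) is unit, so P = 0.
This assignment satisfies each clause.

P: 0, Q: 1, R: 0, S: 1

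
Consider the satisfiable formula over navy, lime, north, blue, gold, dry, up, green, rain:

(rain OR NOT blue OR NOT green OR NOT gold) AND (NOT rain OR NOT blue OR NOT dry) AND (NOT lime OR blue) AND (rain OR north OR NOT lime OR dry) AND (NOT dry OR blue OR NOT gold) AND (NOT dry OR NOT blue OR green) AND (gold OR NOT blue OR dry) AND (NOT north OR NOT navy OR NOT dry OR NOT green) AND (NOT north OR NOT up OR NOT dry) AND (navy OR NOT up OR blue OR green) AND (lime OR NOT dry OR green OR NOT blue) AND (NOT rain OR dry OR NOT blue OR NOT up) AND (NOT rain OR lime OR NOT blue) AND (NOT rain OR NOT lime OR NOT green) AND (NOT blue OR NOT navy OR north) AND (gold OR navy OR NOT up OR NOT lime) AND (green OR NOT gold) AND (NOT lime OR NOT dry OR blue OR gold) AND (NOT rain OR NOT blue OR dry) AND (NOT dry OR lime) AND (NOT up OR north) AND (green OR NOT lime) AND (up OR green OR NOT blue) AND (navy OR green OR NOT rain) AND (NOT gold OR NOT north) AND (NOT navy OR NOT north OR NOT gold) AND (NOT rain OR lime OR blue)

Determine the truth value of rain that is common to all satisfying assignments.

Suppose rain = true.
Try blue = false.
The clause (NOT lime) is unit, so lime = false.
Now (lime) is unsatisfied and unit — conflict.
Undo blue and try blue = true.
The clause (NOT dry) is unit, so dry = false.
Now (dry) is unsatisfied and unit — conflict.
Either choice for blue ends in contradiction.
So every satisfying assignment has rain = False.

False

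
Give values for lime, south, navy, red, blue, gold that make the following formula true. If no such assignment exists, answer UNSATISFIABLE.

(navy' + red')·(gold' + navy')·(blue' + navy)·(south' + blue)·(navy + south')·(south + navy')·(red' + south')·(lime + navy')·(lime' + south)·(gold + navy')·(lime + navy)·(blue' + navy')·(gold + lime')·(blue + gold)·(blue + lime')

UNSATISFIABLE

Case navy = 0:
Unit clause (blue') forces blue = 0.
Unit clause (south') forces south = 0.
Unit clause (lime') forces lime = 0.
But (lime) is also a unit clause — contradiction.
Undo navy and try navy = 1.
Unit clause (red') forces red = 0.
Unit clause (gold') forces gold = 0.
But (gold) is also a unit clause — contradiction.
Neither navy = 1 nor navy = 0 works.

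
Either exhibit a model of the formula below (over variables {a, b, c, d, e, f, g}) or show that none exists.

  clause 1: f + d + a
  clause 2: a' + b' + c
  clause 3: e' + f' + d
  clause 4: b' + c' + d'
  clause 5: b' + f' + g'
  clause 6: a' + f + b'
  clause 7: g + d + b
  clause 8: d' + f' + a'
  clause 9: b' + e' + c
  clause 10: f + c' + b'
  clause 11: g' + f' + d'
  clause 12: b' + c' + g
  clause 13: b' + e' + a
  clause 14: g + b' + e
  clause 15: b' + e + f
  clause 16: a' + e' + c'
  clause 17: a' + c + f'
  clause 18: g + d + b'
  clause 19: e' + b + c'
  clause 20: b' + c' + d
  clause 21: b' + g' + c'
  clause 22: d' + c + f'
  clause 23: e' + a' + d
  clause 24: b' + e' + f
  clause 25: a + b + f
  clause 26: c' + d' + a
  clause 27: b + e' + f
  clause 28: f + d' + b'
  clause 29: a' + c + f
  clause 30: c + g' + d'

a ↦ 0, b ↦ 0, c ↦ 0, d ↦ 0, e ↦ 0, f ↦ 1, g ↦ 1

Suppose f = 1.
Suppose e = 0.
Suppose b = 0.
Suppose g = 1.
The clause (d') is unit, so d = 0.
Suppose a = 0.
All clauses hold; c can take either value.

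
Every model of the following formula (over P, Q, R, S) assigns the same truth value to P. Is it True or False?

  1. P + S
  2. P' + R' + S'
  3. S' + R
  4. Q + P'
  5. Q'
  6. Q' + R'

Suppose P = 1.
(Q) alone gives Q = 1.
Now (Q') is unsatisfied and unit — conflict.
So every satisfying assignment has P = False.

False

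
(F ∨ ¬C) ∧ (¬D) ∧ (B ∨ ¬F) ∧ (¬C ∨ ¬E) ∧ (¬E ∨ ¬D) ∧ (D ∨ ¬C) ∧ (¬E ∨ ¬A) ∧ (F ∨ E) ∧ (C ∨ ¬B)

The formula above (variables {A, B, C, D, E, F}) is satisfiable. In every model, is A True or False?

False

Suppose A = True.
(¬D) alone gives D = False.
(¬C) alone gives C = False.
(¬E) alone gives E = False.
(F) alone gives F = True.
(B) alone gives B = True.
But (¬B) is also a unit clause — contradiction.
So every satisfying assignment has A = False.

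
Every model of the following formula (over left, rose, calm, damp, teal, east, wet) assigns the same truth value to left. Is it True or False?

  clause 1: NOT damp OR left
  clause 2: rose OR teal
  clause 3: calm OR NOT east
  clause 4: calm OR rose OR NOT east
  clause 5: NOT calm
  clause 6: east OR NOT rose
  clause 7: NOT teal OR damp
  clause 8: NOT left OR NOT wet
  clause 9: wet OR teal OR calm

True

Suppose left = false.
From the singleton clause (NOT damp), damp = false.
From the singleton clause (NOT calm), calm = false.
From the singleton clause (NOT east), east = false.
From the singleton clause (NOT rose), rose = false.
From the singleton clause (teal), teal = true.
But (NOT teal) is also a unit clause — contradiction.
So every satisfying assignment has left = True.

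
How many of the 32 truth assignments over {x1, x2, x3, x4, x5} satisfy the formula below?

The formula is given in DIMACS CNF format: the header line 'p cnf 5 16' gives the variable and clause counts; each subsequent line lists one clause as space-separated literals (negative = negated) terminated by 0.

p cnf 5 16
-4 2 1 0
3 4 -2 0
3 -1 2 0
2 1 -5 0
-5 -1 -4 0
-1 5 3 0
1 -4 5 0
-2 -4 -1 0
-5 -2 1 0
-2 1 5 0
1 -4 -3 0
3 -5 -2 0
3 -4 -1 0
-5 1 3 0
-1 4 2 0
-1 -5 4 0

There are 2^5 = 32 truth assignments over (x1, x2, x3, x4, x5).
Split on x3. With x3 = True, the clauses containing x3 are satisfied and ¬x3 drops from the rest; 3 of the 2^4 = 16 assignments to the other variables satisfy what remains.
With x3 = False, by the same count on the reduced clause set, 1 assignment works.
Total: 3 + 1 = 4.

4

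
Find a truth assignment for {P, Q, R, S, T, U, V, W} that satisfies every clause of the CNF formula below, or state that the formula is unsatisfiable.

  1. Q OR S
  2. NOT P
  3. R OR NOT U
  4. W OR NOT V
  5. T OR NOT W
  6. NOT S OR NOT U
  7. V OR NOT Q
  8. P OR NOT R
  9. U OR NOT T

P: false,  Q: false,  R: false,  S: true,  T: false,  U: false,  V: false,  W: false

Unit clause (NOT P) forces P = false.
Unit clause (NOT R) forces R = false.
Unit clause (NOT U) forces U = false.
Unit clause (NOT T) forces T = false.
Unit clause (NOT W) forces W = false.
Unit clause (NOT V) forces V = false.
Unit clause (NOT Q) forces Q = false.
Unit clause (S) forces S = true.
This assignment satisfies each clause.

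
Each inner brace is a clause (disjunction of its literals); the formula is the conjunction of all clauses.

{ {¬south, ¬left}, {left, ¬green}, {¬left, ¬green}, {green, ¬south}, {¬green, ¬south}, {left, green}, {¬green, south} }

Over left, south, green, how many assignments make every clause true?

1

There are 2^3 = 8 truth assignments over (left, south, green).
Check each against the 7 clauses (columns in the order left, south, green):
  F F F  ✗ fails (left ∨ green)
  F F T  ✗ fails (left ∨ ¬green)
  F T F  ✗ fails (green ∨ ¬south)
  F T T  ✗ fails (left ∨ ¬green)
  T F F  ✓ satisfies all
  T F T  ✗ fails (¬left ∨ ¬green)
  T T F  ✗ fails (¬south ∨ ¬left)
  T T T  ✗ fails (¬south ∨ ¬left)
1 of the 8 rows is a model.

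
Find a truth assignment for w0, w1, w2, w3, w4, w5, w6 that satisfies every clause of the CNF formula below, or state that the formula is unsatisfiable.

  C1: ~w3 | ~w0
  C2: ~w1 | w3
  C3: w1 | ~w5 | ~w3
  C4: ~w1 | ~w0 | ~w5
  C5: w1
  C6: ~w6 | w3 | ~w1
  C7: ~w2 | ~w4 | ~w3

From the singleton clause (w1), w1 = 1.
From the singleton clause (w3), w3 = 1.
From the singleton clause (~w0), w0 = 0.
Try w2 = 1.
From the singleton clause (~w4), w4 = 0.
No clause remains; w5, w6 are free.

w0=0, w1=1, w2=1, w3=1, w4=0, w5=0, w6=0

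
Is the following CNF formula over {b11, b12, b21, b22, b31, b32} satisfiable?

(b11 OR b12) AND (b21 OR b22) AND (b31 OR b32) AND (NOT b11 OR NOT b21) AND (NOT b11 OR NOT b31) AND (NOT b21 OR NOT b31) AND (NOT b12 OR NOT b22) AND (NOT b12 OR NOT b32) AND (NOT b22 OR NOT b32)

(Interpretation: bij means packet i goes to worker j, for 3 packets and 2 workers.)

Try b11 = true.
From the singleton clause (NOT b21), b21 = false.
From the singleton clause (b22), b22 = true.
From the singleton clause (NOT b31), b31 = false.
From the singleton clause (b32), b32 = true.
But (NOT b32) is also a unit clause — contradiction.
Undo b11 and try b11 = false.
From the singleton clause (b12), b12 = true.
From the singleton clause (NOT b22), b22 = false.
From the singleton clause (b21), b21 = true.
From the singleton clause (NOT b31), b31 = false.
From the singleton clause (b32), b32 = true.
But (NOT b32) is also a unit clause — contradiction.
Either choice for b11 ends in contradiction.
No assignment satisfies every clause.

Unsatisfiable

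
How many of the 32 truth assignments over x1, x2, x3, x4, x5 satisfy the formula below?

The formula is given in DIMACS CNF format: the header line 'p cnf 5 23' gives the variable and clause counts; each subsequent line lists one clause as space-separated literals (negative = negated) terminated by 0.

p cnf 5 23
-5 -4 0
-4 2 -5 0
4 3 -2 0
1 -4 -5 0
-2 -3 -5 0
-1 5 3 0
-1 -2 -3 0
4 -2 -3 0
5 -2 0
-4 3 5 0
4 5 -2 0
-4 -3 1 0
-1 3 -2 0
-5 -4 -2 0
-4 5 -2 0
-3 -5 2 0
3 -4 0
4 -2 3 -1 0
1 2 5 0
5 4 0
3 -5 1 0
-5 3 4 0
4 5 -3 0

There are 2^5 = 32 truth assignments over (x1, x2, x3, x4, x5).
Split on x5. With x5 = True, the clauses containing x5 are satisfied and ¬x5 drops from the rest; 0 of the 2^4 = 16 assignments to the other variables satisfy what remains.
With x5 = False, by the same count on the reduced clause set, 1 assignment works.
(One model: x1=T, x2=F, x3=T, x4=T, x5=F.)
Total: 0 + 1 = 1.

1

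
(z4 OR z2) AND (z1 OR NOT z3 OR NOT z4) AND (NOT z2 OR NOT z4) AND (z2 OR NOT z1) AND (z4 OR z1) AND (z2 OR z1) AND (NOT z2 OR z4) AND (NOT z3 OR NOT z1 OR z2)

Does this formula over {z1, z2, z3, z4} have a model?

Unsatisfiable

Suppose z4 = true.
Unit clause (NOT z2) forces z2 = false.
Unit clause (NOT z1) forces z1 = false.
But (z1) is also a unit clause — contradiction.
So z4 must be the other value — set z4 = false.
Unit clause (z2) forces z2 = true.
But (NOT z2) is also a unit clause — contradiction.
Either choice for z4 ends in contradiction.
No assignment satisfies every clause.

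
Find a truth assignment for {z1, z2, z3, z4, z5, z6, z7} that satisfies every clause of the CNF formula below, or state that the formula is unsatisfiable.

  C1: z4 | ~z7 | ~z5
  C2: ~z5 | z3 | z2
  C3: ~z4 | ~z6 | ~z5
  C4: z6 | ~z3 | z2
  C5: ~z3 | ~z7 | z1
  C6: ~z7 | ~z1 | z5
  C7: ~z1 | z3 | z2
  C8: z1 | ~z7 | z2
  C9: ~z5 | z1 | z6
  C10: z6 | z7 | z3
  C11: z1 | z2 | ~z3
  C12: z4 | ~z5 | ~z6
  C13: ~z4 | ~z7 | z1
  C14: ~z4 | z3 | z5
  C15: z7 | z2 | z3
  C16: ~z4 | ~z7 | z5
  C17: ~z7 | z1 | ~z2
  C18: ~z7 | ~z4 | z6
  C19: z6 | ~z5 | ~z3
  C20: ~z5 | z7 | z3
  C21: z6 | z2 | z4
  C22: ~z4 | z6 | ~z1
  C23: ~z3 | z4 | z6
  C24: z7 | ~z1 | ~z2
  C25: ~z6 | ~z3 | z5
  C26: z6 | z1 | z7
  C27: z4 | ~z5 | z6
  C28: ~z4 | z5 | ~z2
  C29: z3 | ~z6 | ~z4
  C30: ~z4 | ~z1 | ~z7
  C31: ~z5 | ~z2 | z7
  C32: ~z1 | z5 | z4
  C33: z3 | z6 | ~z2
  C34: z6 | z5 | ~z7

z1 ↦ 0; z2 ↦ 1; z3 ↦ 0; z4 ↦ 0; z5 ↦ 0; z6 ↦ 1; z7 ↦ 0

Try z4 = 0.
Try z7 = 0.
Try z6 = 1.
Unit clause (~z5) forces z5 = 0.
Unit clause (~z3) forces z3 = 0.
Unit clause (z2) forces z2 = 1.
Unit clause (~z1) forces z1 = 0.
Every clause now holds.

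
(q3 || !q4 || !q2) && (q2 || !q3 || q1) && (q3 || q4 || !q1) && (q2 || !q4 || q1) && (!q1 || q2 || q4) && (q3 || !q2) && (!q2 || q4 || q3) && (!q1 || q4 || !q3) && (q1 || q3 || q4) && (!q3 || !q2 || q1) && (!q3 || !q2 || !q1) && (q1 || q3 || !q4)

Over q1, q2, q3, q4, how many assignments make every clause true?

There are 2^4 = 16 truth assignments over (q1, q2, q3, q4).
Check each against the 12 clauses (columns in the order q1, q2, q3, q4):
  F F F F  ✗ fails (q1 || q3 || q4)
  F F F T  ✗ fails (q2 || !q4 || q1)
  F F T F  ✗ fails (q2 || !q3 || q1)
  F F T T  ✗ fails (q2 || !q3 || q1)
  F T F F  ✗ fails (q3 || !q2)
  F T F T  ✗ fails (q3 || !q4 || !q2)
  F T T F  ✗ fails (!q3 || !q2 || q1)
  F T T T  ✗ fails (!q3 || !q2 || q1)
  T F F F  ✗ fails (q3 || q4 || !q1)
  T F F T  ✓ satisfies all
  T F T F  ✗ fails (!q1 || q2 || q4)
  T F T T  ✓ satisfies all
  T T F F  ✗ fails (q3 || q4 || !q1)
  T T F T  ✗ fails (q3 || !q4 || !q2)
  T T T F  ✗ fails (!q1 || q4 || !q3)
  T T T T  ✗ fails (!q3 || !q2 || !q1)
2 of the 16 rows are models.

2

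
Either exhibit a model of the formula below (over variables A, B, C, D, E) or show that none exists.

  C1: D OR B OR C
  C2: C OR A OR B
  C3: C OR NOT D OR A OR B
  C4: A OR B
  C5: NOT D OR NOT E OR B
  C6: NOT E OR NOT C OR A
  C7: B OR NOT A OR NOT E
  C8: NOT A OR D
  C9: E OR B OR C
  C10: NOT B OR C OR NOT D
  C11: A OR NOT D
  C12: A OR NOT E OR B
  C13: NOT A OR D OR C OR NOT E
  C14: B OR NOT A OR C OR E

A=true; B=true; C=true; D=true; E=false

Branch on A: set A = true.
From the singleton clause (D), D = true.
Branch on E: set E = false.
Branch on B: set B = true.
From the singleton clause (C), C = true.
All clauses are satisfied.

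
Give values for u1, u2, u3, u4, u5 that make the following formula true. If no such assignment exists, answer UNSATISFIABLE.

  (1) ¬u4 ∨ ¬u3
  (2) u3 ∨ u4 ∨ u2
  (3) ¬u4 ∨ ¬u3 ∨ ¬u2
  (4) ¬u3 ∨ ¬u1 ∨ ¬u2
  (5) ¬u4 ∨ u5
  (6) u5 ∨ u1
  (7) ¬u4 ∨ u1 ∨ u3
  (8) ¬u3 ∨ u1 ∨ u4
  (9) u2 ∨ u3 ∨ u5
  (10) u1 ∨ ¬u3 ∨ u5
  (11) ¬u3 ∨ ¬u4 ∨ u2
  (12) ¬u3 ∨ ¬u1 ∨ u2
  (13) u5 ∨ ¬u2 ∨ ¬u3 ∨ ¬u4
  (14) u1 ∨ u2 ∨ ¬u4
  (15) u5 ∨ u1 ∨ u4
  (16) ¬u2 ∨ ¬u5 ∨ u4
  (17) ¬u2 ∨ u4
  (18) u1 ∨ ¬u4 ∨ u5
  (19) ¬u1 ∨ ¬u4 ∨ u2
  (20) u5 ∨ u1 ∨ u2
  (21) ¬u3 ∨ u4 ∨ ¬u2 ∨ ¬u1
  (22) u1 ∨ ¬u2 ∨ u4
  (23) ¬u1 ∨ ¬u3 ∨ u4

u1: True; u2: True; u3: False; u4: True; u5: True

Case u4 = True:
The clause (¬u3) is unit, so u3 = False.
The clause (u5) is unit, so u5 = True.
The clause (u1) is unit, so u1 = True.
The clause (u2) is unit, so u2 = True.
Every clause now holds.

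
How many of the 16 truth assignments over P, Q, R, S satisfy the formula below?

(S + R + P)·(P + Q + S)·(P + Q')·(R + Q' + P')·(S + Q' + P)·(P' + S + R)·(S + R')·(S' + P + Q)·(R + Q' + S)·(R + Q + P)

3

There are 2^4 = 16 truth assignments over (P, Q, R, S).
Check each against the 10 clauses (columns in the order P, Q, R, S):
  F F F F  ✗ fails (S + R + P)
  F F F T  ✗ fails (S' + P + Q)
  F F T F  ✗ fails (P + Q + S)
  F F T T  ✗ fails (S' + P + Q)
  F T F F  ✗ fails (S + R + P)
  F T F T  ✗ fails (P + Q')
  F T T F  ✗ fails (P + Q')
  F T T T  ✗ fails (P + Q')
  T F F F  ✗ fails (P' + S + R)
  T F F T  ✓ satisfies all
  T F T F  ✗ fails (S + R')
  T F T T  ✓ satisfies all
  T T F F  ✗ fails (R + Q' + P')
  T T F T  ✗ fails (R + Q' + P')
  T T T F  ✗ fails (S + R')
  T T T T  ✓ satisfies all
3 of the 16 rows are models.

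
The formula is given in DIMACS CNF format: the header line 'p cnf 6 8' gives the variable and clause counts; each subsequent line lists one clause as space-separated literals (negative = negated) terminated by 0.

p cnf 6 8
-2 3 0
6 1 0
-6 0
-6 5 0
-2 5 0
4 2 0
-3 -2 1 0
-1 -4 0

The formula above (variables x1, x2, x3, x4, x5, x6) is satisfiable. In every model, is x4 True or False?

False

Suppose x4 = True.
(¬x6) alone gives x6 = False.
(x1) alone gives x1 = True.
That conflicts with the unit clause (¬x1).
So every satisfying assignment has x4 = False.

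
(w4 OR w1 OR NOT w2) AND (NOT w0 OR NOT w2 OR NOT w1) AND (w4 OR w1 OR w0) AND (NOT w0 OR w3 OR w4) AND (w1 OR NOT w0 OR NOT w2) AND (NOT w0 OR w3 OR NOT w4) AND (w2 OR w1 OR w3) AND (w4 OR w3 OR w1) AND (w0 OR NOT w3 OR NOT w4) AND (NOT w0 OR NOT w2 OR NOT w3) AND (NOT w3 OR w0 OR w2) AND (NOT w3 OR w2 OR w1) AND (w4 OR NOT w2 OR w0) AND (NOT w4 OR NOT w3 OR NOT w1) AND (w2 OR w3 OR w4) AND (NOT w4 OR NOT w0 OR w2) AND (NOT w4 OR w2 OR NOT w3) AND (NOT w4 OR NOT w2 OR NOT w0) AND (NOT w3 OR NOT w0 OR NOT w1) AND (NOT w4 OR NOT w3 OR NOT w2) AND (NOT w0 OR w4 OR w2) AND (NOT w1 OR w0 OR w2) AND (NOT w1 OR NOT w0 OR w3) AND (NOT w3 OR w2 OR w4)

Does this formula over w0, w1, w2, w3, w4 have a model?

Branch on w4: set w4 = true.
Branch on w0: set w0 = false.
Unit clause (NOT w3) forces w3 = false.
Branch on w2: set w2 = true.
Every clause is now satisfied; w1 is unconstrained.
A satisfying assignment: w0=false; w1=true; w2=true; w3=false; w4=true.

Yes, satisfiable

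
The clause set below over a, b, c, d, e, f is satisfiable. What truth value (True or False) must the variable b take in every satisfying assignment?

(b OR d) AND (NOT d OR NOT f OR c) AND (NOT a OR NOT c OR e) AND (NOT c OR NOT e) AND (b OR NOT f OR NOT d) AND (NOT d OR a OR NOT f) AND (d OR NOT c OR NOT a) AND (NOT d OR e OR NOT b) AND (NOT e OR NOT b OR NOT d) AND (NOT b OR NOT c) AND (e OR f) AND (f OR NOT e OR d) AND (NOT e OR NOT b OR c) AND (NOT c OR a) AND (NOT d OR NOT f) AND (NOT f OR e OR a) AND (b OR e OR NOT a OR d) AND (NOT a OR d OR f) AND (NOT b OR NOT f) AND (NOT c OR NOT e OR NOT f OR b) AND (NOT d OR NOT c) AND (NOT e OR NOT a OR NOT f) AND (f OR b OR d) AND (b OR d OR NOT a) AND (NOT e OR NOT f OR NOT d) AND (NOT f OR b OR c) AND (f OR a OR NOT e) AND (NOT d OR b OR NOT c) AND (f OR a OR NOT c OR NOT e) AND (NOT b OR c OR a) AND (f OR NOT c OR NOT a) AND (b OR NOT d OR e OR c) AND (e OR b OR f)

Suppose b = true.
From the singleton clause (NOT c), c = false.
From the singleton clause (NOT e), e = false.
From the singleton clause (NOT d), d = false.
From the singleton clause (f), f = true.
Now (NOT f) is unsatisfied and unit — conflict.
So every satisfying assignment has b = False.

False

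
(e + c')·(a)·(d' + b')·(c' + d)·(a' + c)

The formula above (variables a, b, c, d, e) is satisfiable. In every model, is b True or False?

Suppose b = 1.
The clause (a) is unit, so a = 1.
The clause (d') is unit, so d = 0.
The clause (c') is unit, so c = 0.
But (c) is also a unit clause — contradiction.
So every satisfying assignment has b = False.

False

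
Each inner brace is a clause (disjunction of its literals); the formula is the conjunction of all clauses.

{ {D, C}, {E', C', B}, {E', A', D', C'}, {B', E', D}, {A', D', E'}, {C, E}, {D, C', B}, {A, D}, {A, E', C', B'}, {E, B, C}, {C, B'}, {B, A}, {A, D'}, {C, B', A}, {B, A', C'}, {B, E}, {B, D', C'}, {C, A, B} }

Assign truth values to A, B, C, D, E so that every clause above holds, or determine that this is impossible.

A=1,  B=1,  C=1,  D=0,  E=0

Suppose D = 0.
(C) alone gives C = 1.
(B) alone gives B = 1.
(E') alone gives E = 0.
(A) alone gives A = 1.
All clauses are satisfied.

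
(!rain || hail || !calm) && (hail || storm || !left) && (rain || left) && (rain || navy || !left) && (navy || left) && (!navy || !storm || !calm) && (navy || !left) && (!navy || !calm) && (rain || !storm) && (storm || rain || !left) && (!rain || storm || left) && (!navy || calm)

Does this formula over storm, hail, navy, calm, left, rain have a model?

Case rain = true:
Case hail = true:
Case navy = true:
The clause (!calm) is unit, so calm = false.
Now (calm) is unsatisfied and unit — conflict.
So navy must be the other value — set navy = false.
The clause (left) is unit, so left = true.
Now (!left) is unsatisfied and unit — conflict.
Either choice for navy ends in contradiction.
So hail must be the other value — set hail = false.
The clause (!calm) is unit, so calm = false.
The clause (!navy) is unit, so navy = false.
The clause (left) is unit, so left = true.
Now (!left) is unsatisfied and unit — conflict.
Either choice for hail ends in contradiction.
So rain must be the other value — set rain = false.
The clause (left) is unit, so left = true.
The clause (navy) is unit, so navy = true.
The clause (!calm) is unit, so calm = false.
Now (calm) is unsatisfied and unit — conflict.
Either choice for rain ends in contradiction.
No assignment satisfies every clause.

No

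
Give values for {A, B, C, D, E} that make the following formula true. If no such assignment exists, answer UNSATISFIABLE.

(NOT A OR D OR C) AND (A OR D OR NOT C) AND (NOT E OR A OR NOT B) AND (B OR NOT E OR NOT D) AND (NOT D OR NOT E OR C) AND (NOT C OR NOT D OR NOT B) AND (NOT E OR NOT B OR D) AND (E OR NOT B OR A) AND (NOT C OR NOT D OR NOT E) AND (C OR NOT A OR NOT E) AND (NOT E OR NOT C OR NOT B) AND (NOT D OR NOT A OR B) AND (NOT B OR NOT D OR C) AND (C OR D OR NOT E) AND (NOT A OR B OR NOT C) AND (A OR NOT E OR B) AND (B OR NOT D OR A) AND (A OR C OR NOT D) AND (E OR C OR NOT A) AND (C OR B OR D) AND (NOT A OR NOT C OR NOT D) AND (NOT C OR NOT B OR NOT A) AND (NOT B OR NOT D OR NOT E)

UNSATISFIABLE

Suppose A = false.
Suppose D = true.
(B) alone gives B = true.
(NOT E) alone gives E = false.
But (E) is also a unit clause — contradiction.
Undo D and try D = false.
(NOT C) alone gives C = false.
(NOT E) alone gives E = false.
(NOT B) alone gives B = false.
But (B) is also a unit clause — contradiction.
Neither D = true nor D = false works.
Undo A and try A = true.
Suppose D = true.
(B) alone gives B = true.
(NOT C) alone gives C = false.
But (C) is also a unit clause — contradiction.
Undo D and try D = false.
(C) alone gives C = true.
(B) alone gives B = true.
But (NOT B) is also a unit clause — contradiction.
Neither D = true nor D = false works.
Neither A = true nor A = false works.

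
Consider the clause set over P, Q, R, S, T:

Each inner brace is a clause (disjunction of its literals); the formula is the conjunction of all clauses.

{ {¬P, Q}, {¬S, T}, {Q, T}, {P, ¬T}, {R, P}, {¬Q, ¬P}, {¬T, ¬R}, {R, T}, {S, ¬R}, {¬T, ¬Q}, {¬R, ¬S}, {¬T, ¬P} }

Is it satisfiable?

Unsatisfiable

Case P = False:
Unit clause (¬T) forces T = False.
Unit clause (¬S) forces S = False.
Unit clause (Q) forces Q = True.
Unit clause (R) forces R = True.
Now (¬R) is unsatisfied and unit — conflict.
So P must be the other value — set P = True.
Unit clause (Q) forces Q = True.
Now (¬Q) is unsatisfied and unit — conflict.
Both values of P lead to a conflict.
No assignment satisfies every clause.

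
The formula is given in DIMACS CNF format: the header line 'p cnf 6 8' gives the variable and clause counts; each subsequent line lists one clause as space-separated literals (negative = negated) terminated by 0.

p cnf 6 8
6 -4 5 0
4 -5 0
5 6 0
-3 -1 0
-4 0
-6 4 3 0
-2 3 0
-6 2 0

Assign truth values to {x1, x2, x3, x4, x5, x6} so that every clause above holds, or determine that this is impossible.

x1=False,  x2=True,  x3=True,  x4=False,  x5=False,  x6=True

(¬x4) alone gives x4 = False.
(¬x5) alone gives x5 = False.
(x6) alone gives x6 = True.
(x3) alone gives x3 = True.
(¬x1) alone gives x1 = False.
(x2) alone gives x2 = True.
All clauses are satisfied.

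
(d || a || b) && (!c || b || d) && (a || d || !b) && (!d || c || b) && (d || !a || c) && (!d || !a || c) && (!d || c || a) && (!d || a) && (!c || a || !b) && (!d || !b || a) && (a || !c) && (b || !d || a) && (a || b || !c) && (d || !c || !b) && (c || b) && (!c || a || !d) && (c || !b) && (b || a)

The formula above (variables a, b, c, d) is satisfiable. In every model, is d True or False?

True

Suppose d = false.
Try a = true.
(c) alone gives c = true.
(b) alone gives b = true.
That conflicts with the unit clause (!b).
That branch fails; take a = false instead.
(b) alone gives b = true.
That conflicts with the unit clause (!b).
Neither a = true nor a = false works.
So every satisfying assignment has d = True.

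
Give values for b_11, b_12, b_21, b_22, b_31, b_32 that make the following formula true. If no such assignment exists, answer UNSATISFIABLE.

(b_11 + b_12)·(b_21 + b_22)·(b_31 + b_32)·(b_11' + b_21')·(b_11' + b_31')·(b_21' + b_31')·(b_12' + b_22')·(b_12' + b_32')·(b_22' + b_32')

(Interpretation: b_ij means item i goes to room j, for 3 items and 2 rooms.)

Case b_11 = 1:
From the singleton clause (b_21'), b_21 = 0.
From the singleton clause (b_22), b_22 = 1.
From the singleton clause (b_31'), b_31 = 0.
From the singleton clause (b_32), b_32 = 1.
Now (b_32') is unsatisfied and unit — conflict.
Undo b_11 and try b_11 = 0.
From the singleton clause (b_12), b_12 = 1.
From the singleton clause (b_22'), b_22 = 0.
From the singleton clause (b_21), b_21 = 1.
From the singleton clause (b_31'), b_31 = 0.
From the singleton clause (b_32), b_32 = 1.
Now (b_32') is unsatisfied and unit — conflict.
Both values of b_11 lead to a conflict.

UNSATISFIABLE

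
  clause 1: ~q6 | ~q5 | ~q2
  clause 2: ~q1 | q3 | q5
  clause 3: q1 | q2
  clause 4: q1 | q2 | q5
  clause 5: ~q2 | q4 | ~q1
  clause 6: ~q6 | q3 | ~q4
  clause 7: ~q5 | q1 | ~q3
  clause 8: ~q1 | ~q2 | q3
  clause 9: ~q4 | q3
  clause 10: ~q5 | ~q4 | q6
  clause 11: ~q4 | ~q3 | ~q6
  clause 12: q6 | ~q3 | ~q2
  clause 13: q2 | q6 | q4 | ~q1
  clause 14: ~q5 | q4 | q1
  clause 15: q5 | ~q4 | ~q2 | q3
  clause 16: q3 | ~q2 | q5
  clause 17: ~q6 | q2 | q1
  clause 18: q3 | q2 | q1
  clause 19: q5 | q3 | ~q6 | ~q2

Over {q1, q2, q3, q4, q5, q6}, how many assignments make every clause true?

5

There are 2^6 = 64 truth assignments over (q1, q2, q3, q4, q5, q6).
Split on q3. With q3 = 1, the clauses containing q3 are satisfied and ~q3 drops from the rest; 4 of the 2^5 = 32 assignments to the other variables satisfy what remains.
With q3 = 0, by the same count on the reduced clause set, 1 assignment works.
(One model: q1=F, q2=T, q3=T, q4=F, q5=F, q6=T.)
Total: 4 + 1 = 5.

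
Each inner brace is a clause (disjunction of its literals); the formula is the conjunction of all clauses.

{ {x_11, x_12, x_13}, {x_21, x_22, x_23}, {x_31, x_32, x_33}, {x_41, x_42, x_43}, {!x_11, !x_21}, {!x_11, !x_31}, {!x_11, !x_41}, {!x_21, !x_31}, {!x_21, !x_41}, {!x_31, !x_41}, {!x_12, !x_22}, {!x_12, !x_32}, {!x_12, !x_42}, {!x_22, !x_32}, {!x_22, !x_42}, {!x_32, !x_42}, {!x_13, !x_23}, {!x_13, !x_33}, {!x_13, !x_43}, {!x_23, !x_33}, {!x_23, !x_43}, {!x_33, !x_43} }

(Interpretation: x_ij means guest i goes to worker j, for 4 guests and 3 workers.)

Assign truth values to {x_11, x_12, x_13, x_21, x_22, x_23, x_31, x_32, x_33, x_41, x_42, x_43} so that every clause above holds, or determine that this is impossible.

UNSATISFIABLE

Case x_11 = false:
Case x_12 = true:
(!x_22) alone gives x_22 = false.
(!x_32) alone gives x_32 = false.
(!x_42) alone gives x_42 = false.
Case x_21 = true:
(!x_31) alone gives x_31 = false.
(x_33) alone gives x_33 = true.
(!x_41) alone gives x_41 = false.
(x_43) alone gives x_43 = true.
Now (!x_43) is unsatisfied and unit — conflict.
That branch fails; take x_21 = false instead.
(x_23) alone gives x_23 = true.
(!x_13) alone gives x_13 = false.
(!x_33) alone gives x_33 = false.
(x_31) alone gives x_31 = true.
(!x_41) alone gives x_41 = false.
(x_43) alone gives x_43 = true.
Now (!x_43) is unsatisfied and unit — conflict.
Both values of x_21 lead to a conflict.
That branch fails; take x_12 = false instead.
(x_13) alone gives x_13 = true.
(!x_23) alone gives x_23 = false.
(!x_33) alone gives x_33 = false.
(!x_43) alone gives x_43 = false.
Case x_21 = true:
(!x_31) alone gives x_31 = false.
(x_32) alone gives x_32 = true.
(!x_41) alone gives x_41 = false.
(x_42) alone gives x_42 = true.
Now (!x_42) is unsatisfied and unit — conflict.
That branch fails; take x_21 = false instead.
(x_22) alone gives x_22 = true.
(!x_32) alone gives x_32 = false.
(x_31) alone gives x_31 = true.
(!x_41) alone gives x_41 = false.
(x_42) alone gives x_42 = true.
Now (!x_42) is unsatisfied and unit — conflict.
Both values of x_21 lead to a conflict.
Both values of x_12 lead to a conflict.
That branch fails; take x_11 = true instead.
(!x_21) alone gives x_21 = false.
(!x_31) alone gives x_31 = false.
(!x_41) alone gives x_41 = false.
Case x_22 = true:
(!x_12) alone gives x_12 = false.
(!x_32) alone gives x_32 = false.
(x_33) alone gives x_33 = true.
(!x_42) alone gives x_42 = false.
(x_43) alone gives x_43 = true.
Now (!x_43) is unsatisfied and unit — conflict.
That branch fails; take x_22 = false instead.
(x_23) alone gives x_23 = true.
(!x_13) alone gives x_13 = false.
(!x_33) alone gives x_33 = false.
(x_32) alone gives x_32 = true.
(!x_12) alone gives x_12 = false.
(!x_42) alone gives x_42 = false.
(x_43) alone gives x_43 = true.
Now (!x_43) is unsatisfied and unit — conflict.
Both values of x_22 lead to a conflict.
Both values of x_11 lead to a conflict.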